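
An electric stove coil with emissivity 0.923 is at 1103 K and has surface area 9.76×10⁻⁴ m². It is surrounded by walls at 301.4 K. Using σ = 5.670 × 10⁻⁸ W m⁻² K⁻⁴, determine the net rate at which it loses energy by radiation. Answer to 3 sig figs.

Net loss ≈ 75.2 W

Area A = 9.76×10⁻⁴ m².
Net radiated power P_net = εσA(T⁴ − T₀⁴) = 0.923×5.670×10⁻⁸×9.76×10⁻⁴×(1103⁴ − 301.4⁴).
T⁴ − T₀⁴ = 1.48014×10¹² − 8.25226×10⁹ = 1.47189×10¹² K⁴, so P_net = 75.2 W.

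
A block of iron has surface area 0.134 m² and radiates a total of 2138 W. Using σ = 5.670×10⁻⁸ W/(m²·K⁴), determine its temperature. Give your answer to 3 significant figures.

Area A = 0.134 m².
P = σAT⁴ ⇒ T = (P/(σA))^(1/4) = (2138/(5.670×10⁻⁸×0.134))^(1/4) = 728 K.

T ≈ 728 K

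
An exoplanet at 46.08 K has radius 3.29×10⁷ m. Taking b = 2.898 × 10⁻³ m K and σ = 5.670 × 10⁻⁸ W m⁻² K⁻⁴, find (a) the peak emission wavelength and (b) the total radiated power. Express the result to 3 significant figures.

λ_max ≈ 62.9 μm; P ≈ 3.48×10¹⁵ W

(a) λ_max = b/T = 2.898×10⁻³/46.08 = 6.289×10⁻⁵ m = 62.9 μm.
Surface area A = 4πR² = 4π(3.29×10⁷ m)² = 1.36020×10¹⁶ m².
(b) P = σAT⁴ = 5.670×10⁻⁸×1.36020×10¹⁶×(46.08)⁴ = 3.48×10¹⁵ W.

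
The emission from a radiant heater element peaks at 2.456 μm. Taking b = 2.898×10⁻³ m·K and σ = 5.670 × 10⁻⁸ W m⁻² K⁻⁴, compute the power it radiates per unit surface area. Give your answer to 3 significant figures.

Wien's law: T = b/λ_max = 2.898×10⁻³/2.456×10⁻⁶ = 1179.97 K.
Then I = σT⁴ = 5.670×10⁻⁸×(1179.97)⁴ = 1.10×10⁵ W/m².

I ≈ 1.10×10⁵ W/m²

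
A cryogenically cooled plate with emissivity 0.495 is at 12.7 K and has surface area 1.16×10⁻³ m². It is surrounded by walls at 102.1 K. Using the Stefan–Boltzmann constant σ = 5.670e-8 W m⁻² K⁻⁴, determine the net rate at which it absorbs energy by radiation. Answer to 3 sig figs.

Area A = 1.16×10⁻³ m².
Net radiated power P_net = εσA(T⁴ − T₀⁴) = 0.495×5.670×10⁻⁸×1.16×10⁻³×(12.7⁴ − 102.1⁴).
T⁴ − T₀⁴ = 26014.5 − 1.08668×10⁸ = -1.08642×10⁸ K⁴, so P_net = -3.54×10⁻³ W — negative, meaning a net gain of 3.54×10⁻³ W.

Net gain ≈ 3.54×10⁻³ W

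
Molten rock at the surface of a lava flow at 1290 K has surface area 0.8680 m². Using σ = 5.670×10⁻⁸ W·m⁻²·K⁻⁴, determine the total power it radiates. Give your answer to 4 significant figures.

P ≈ 1.363×10⁵ W

Area A = 0.8680 m².
P = σAT⁴ = 5.670×10⁻⁸ × 0.8680 × (1290)⁴ = 1.363×10⁵ W.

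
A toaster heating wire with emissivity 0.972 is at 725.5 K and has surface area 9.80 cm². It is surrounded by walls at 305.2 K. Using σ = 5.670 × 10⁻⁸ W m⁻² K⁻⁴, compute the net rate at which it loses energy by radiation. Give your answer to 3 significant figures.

Area A = 9.80 cm² = 9.80×10⁻⁴ m².
Net radiated power P_net = εσA(T⁴ − T₀⁴) = 0.972×5.670×10⁻⁸×9.80×10⁻⁴×(725.5⁴ − 305.2⁴).
T⁴ − T₀⁴ = 2.77045×10¹¹ − 8.67637×10⁹ = 2.68369×10¹¹ K⁴, so P_net = 14.5 W.

Net loss ≈ 14.5 W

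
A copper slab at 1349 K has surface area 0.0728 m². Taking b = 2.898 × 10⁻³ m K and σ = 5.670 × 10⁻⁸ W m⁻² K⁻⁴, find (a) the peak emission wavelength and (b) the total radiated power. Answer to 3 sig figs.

(a) λ_max = b/T = 2.898×10⁻³/1349 = 2.148×10⁻⁶ m = 2.15×10³ nm.
Area A = 0.0728 m².
(b) P = σAT⁴ = 5.670×10⁻⁸×0.0728×(1349)⁴ = 1.37×10⁴ W.

λ_max ≈ 2.15×10³ nm; P ≈ 1.37×10⁴ W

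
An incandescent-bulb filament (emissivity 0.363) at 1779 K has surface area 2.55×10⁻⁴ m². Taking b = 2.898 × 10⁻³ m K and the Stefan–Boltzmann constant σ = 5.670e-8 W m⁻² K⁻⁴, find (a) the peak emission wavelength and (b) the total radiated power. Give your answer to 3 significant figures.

λ_max ≈ 1.63×10³ nm; P ≈ 52.6 W

(a) λ_max = b/T = 2.898×10⁻³/1779 = 1.629×10⁻⁶ m = 1.63×10³ nm.
Area A = 2.55×10⁻⁴ m².
(b) P = εσAT⁴ = 0.363×5.670×10⁻⁸×2.55×10⁻⁴×(1779)⁴ = 52.6 W.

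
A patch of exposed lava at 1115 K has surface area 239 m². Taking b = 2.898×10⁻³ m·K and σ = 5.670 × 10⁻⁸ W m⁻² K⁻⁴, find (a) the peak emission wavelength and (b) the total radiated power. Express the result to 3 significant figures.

λ_max ≈ 2.60×10³ nm; P ≈ 2.09×10⁷ W

(a) λ_max = b/T = 2.898×10⁻³/1115 = 2.599×10⁻⁶ m = 2.60×10³ nm.
Area A = 239 m².
(b) P = σAT⁴ = 5.670×10⁻⁸×239×(1115)⁴ = 2.09×10⁷ W.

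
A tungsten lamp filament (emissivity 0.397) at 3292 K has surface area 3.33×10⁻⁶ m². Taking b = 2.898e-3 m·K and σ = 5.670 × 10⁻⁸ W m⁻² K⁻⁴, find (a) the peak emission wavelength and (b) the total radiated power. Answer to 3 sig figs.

λ_max ≈ 0.880 μm; P ≈ 8.80 W

(a) λ_max = b/T = 2.898×10⁻³/3292 = 8.803×10⁻⁷ m = 0.880 μm.
Area A = 3.33×10⁻⁶ m².
(b) P = εσAT⁴ = 0.397×5.670×10⁻⁸×3.33×10⁻⁶×(3292)⁴ = 8.80 W.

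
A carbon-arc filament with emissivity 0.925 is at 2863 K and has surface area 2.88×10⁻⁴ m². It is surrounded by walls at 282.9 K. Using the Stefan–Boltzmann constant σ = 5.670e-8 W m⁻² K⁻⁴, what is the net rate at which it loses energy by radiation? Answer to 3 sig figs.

Area A = 2.88×10⁻⁴ m².
Net radiated power P_net = εσA(T⁴ − T₀⁴) = 0.925×5.670×10⁻⁸×2.88×10⁻⁴×(2863⁴ − 282.9⁴).
T⁴ − T₀⁴ = 6.71870×10¹³ − 6.40519×10⁹ = 6.71806×10¹³ K⁴, so P_net = 1.01×10³ W.

Net loss ≈ 1.01×10³ W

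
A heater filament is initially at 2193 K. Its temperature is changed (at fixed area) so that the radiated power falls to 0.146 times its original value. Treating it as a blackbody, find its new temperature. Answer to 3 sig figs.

T₂ ≈ 1.36×10³ K

P ∝ T⁴, so T₂/T₁ = (P₂/P₁)^(1/4) = (0.146)^(1/4) = 0.618142.
T₂ = 2193 × 0.618142 = 1.36×10³ K.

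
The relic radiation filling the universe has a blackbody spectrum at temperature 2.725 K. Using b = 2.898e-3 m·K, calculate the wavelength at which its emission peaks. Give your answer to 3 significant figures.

Wien's displacement law: λ_max = b/T = (2.898×10⁻³ m·K)/(2.725 K) = 1.063×10⁻³ m.
That is 1.06×10⁻³ m, in the microwave range.

λ_max ≈ 1.06×10⁻³ m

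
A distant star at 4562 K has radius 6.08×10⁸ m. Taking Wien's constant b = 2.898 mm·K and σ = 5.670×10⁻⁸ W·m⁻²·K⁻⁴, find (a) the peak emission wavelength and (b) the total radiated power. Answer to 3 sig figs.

(a) λ_max = b/T = 2.898×10⁻³/4562 = 6.352×10⁻⁷ m = 635 nm.
Surface area A = 4πR² = 4π(6.08×10⁸ m)² = 4.64533×10¹⁸ m².
(b) P = σAT⁴ = 5.670×10⁻⁸×4.64533×10¹⁸×(4562)⁴ = 1.14×10²⁶ W.

λ_max ≈ 635 nm; P ≈ 1.14×10²⁶ W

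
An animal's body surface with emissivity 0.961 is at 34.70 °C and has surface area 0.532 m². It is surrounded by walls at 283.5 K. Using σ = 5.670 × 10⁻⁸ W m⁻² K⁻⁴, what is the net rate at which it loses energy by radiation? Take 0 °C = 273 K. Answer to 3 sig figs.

Net loss ≈ 72.6 W

T = 34.70 °C + 273 = 307.70 K.
Area A = 0.532 m².
Net radiated power P_net = εσA(T⁴ − T₀⁴) = 0.961×5.670×10⁻⁸×0.532×(307.70⁴ − 283.5⁴).
T⁴ − T₀⁴ = 8.96417×10⁹ − 6.45970×10⁹ = 2.50447×10⁹ K⁴, so P_net = 72.6 W.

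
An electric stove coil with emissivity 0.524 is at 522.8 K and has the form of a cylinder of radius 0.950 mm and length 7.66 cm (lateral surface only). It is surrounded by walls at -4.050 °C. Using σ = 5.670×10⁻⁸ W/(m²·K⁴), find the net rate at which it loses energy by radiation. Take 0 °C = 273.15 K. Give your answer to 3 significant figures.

Net loss ≈ 0.944 W

Surroundings: T = -4.050 °C + 273.15 = 269.100 K.
Lateral area A = 2πrL = 2π×9.50×10⁻⁴×0.0766 = 4.57227×10⁻⁴ m².
Net radiated power P_net = εσA(T⁴ − T₀⁴) = 0.524×5.670×10⁻⁸×4.57227×10⁻⁴×(522.8⁴ − 269.100⁴).
T⁴ − T₀⁴ = 7.47037×10¹⁰ − 5.24390×10⁹ = 6.94598×10¹⁰ K⁴, so P_net = 0.944 W.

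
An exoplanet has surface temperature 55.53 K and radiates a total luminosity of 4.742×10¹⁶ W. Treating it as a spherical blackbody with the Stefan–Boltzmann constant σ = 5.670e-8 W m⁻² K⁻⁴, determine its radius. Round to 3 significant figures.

L = 4πR²σT⁴ ⇒ R = √(L/(4πσT⁴)).
σT⁴ = 0.539130 W/m², so R = √(4.742×10¹⁶/(4π×0.539130)) = 8.37×10⁷ m.

R ≈ 8.37×10⁷ m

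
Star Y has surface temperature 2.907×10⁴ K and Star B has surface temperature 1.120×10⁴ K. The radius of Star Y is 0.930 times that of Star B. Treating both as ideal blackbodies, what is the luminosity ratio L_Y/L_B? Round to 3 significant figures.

L_Y/L_B ≈ 39.3

L ∝ R²T⁴, so L_Y/L_B = (R_Y/R_B)²(T_Y/T_B)⁴ = (0.930)² × (2.907×10⁴/1.120×10⁴)⁴ = 0.8649 × 45.3846 = 39.3.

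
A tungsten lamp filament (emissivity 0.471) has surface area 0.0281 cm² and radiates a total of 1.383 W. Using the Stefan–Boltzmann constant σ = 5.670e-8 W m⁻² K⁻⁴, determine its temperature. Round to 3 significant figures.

Area A = 0.0281 cm² = 2.81×10⁻⁶ m².
P = εσAT⁴ ⇒ T = (P/(εσA))^(1/4) = (1.383/(0.471×5.670×10⁻⁸×2.81×10⁻⁶))^(1/4) = 2.07×10³ K.

T ≈ 2.07×10³ K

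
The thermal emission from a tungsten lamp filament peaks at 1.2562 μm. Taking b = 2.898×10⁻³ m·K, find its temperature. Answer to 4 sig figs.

Wien's law gives T = b/λ_max = (2.898×10⁻³ m·K)/(1.2562×10⁻⁶ m) = 2307 K.

T ≈ 2307 K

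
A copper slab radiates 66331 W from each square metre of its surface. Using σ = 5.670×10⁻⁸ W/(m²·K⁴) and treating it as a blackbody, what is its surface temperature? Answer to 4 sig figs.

T ≈ 1040 K

I = σT⁴, so T = (I/σ)^(1/4) = (66331/(5.670×10⁻⁸))^(1/4) = 1040 K.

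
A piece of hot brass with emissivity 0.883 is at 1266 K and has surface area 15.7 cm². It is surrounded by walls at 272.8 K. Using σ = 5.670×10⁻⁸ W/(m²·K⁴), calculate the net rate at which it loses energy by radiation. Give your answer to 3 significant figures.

Net loss ≈ 201 W

Area A = 15.7 cm² = 1.57×10⁻³ m².
Net radiated power P_net = εσA(T⁴ − T₀⁴) = 0.883×5.670×10⁻⁸×1.57×10⁻³×(1266⁴ − 272.8⁴).
T⁴ − T₀⁴ = 2.56883×10¹² − 5.53831×10⁹ = 2.56329×10¹² K⁴, so P_net = 201 W.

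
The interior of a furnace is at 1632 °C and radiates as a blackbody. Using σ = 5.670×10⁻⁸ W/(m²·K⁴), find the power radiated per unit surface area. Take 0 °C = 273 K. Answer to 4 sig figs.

T = 1632 °C + 273 = 1905 K.
Stefan–Boltzmann: I = σT⁴ = 5.670×10⁻⁸ × (1905)⁴ = 7.467×10⁵ W/m².

I ≈ 7.467×10⁵ W/m²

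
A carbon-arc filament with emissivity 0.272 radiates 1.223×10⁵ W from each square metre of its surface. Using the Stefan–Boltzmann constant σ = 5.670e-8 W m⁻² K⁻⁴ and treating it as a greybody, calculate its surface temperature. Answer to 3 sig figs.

I = εσT⁴, so T = (I/εσ)^(1/4) = (1.223×10⁵/(0.272×5.670×10⁻⁸))^(1/4) = 1.68×10³ K.

T ≈ 1.68×10³ K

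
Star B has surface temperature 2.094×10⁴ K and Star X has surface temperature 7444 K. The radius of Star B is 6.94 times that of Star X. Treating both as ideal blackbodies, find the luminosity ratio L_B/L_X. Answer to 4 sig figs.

L_B/L_X ≈ 3016

L ∝ R²T⁴, so L_B/L_X = (R_B/R_X)²(T_B/T_X)⁴ = (6.94)² × (2.094×10⁴/7444)⁴ = 48.1636 × 62.6154 = 3016.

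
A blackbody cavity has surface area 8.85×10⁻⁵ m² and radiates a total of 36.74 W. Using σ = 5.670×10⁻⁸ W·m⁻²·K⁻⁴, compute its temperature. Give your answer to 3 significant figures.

T ≈ 1.64×10³ K

Area A = 8.85×10⁻⁵ m².
P = σAT⁴ ⇒ T = (P/(σA))^(1/4) = (36.74/(5.670×10⁻⁸×8.85×10⁻⁵))^(1/4) = 1.64×10³ K.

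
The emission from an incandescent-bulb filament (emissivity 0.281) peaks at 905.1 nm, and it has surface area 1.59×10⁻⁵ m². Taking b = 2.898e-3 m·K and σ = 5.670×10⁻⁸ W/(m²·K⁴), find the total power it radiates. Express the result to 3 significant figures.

P ≈ 26.6 W

Wien's law: T = b/λ_max = 2.898×10⁻³/9.051×10⁻⁷ = 3201.86 K.
Area A = 1.59×10⁻⁵ m².
Then P = εσAT⁴ = 0.281×5.670×10⁻⁸×1.59×10⁻⁵×(3201.86)⁴ = 26.6 W.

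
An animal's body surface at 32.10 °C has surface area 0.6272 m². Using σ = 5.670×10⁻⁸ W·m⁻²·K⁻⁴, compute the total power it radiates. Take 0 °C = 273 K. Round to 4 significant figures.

P ≈ 308.1 W

T = 32.10 °C + 273 = 305.10 K.
Area A = 0.6272 m².
P = σAT⁴ = 5.670×10⁻⁸ × 0.6272 × (305.10)⁴ = 308.1 W.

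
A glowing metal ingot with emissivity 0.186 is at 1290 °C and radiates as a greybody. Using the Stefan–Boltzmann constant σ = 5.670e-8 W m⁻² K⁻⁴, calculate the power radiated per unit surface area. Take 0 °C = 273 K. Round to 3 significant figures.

T = 1290 °C + 273 = 1563 K.
Stefan–Boltzmann: I = εσT⁴ = 0.186 × 5.670×10⁻⁸ × (1563)⁴ = 6.29×10⁴ W/m².

I ≈ 6.29×10⁴ W/m²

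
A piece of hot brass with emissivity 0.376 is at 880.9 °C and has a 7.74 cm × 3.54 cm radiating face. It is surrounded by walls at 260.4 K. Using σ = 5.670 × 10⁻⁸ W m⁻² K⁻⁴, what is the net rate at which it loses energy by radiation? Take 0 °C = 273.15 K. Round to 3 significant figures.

T = 880.9 °C + 273.15 = 1154.05 K.
Area A = 0.0774 × 0.0354 = 2.73996×10⁻³ m².
Net radiated power P_net = εσA(T⁴ − T₀⁴) = 0.376×5.670×10⁻⁸×2.73996×10⁻³×(1154.05⁴ − 260.4⁴).
T⁴ − T₀⁴ = 1.77377×10¹² − 4.59795×10⁹ = 1.76917×10¹² K⁴, so P_net = 103 W.

Net loss ≈ 103 W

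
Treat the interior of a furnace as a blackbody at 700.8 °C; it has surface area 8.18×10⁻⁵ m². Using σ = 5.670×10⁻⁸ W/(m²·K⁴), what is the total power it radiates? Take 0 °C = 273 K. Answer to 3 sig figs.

P ≈ 4.17 W

T = 700.8 °C + 273 = 973.8 K.
Area A = 8.18×10⁻⁵ m².
P = σAT⁴ = 5.670×10⁻⁸ × 8.18×10⁻⁵ × (973.8)⁴ = 4.17 W.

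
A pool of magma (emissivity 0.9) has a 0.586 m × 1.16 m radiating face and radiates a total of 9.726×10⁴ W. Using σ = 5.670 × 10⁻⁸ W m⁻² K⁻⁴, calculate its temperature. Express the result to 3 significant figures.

T ≈ 1.29×10³ K

Area A = 0.586 × 1.16 = 0.67976 m².
P = εσAT⁴ ⇒ T = (P/(εσA))^(1/4) = (9.726×10⁴/(0.9×5.670×10⁻⁸×0.67976))^(1/4) = 1.29×10³ K.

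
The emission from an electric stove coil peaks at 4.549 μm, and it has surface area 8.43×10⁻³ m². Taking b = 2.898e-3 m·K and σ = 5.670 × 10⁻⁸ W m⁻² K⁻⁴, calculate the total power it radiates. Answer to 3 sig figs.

P ≈ 78.7 W

Wien's law: T = b/λ_max = 2.898×10⁻³/4.549×10⁻⁶ = 637.063 K.
Area A = 8.43×10⁻³ m².
Then P = σAT⁴ = 5.670×10⁻⁸×8.43×10⁻³×(637.063)⁴ = 78.7 W.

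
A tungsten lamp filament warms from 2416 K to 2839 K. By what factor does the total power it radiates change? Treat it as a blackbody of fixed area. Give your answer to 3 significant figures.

P ∝ T⁴, so P₂/P₁ = (T₂/T₁)⁴ = (2839/2416)⁴ = (1.17508)⁴ = 1.91.

P₂/P₁ ≈ 1.91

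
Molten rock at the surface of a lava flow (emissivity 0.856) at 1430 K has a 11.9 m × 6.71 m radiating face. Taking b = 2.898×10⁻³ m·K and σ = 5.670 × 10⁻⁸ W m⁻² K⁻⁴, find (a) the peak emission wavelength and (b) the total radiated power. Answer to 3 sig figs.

(a) λ_max = b/T = 2.898×10⁻³/1430 = 2.027×10⁻⁶ m = 2.03 μm.
Area A = 11.9 × 6.71 = 79.849 m².
(b) P = εσAT⁴ = 0.856×5.670×10⁻⁸×79.849×(1430)⁴ = 1.62×10⁷ W.

λ_max ≈ 2.03 μm; P ≈ 1.62×10⁷ W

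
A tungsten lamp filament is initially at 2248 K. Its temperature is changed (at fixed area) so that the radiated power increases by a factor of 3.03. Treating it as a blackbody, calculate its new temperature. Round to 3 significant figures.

T₂ ≈ 2.97×10³ K

P ∝ T⁴, so T₂/T₁ = (P₂/P₁)^(1/4) = (3.03)^(1/4) = 1.31935.
T₂ = 2248 × 1.31935 = 2.97×10³ K.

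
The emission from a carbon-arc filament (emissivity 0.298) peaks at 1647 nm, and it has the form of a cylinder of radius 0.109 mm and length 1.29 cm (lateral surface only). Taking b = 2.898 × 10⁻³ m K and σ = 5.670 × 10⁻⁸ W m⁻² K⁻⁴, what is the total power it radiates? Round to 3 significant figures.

P ≈ 1.43 W

Wien's law: T = b/λ_max = 2.898×10⁻³/1.647×10⁻⁶ = 1759.56 K.
Lateral area A = 2πrL = 2π×1.09×10⁻⁴×0.0129 = 8.83479×10⁻⁶ m².
Then P = εσAT⁴ = 0.298×5.670×10⁻⁸×8.83479×10⁻⁶×(1759.56)⁴ = 1.43 W.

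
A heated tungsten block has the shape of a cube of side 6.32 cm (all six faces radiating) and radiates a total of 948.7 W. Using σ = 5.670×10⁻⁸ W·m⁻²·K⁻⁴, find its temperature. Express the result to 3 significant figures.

T ≈ 914 K

Area A = 6s² = 6×(0.0632 m)² = 0.0239654 m².
P = σAT⁴ ⇒ T = (P/(σA))^(1/4) = (948.7/(5.670×10⁻⁸×0.0239654))^(1/4) = 914 K.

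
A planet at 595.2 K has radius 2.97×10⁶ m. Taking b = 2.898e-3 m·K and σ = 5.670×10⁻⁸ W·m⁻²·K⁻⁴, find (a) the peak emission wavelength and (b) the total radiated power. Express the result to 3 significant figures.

λ_max ≈ 4.87 μm; P ≈ 7.89×10¹⁷ W

(a) λ_max = b/T = 2.898×10⁻³/595.2 = 4.869×10⁻⁶ m = 4.87 μm.
Surface area A = 4πR² = 4π(2.97×10⁶ m)² = 1.10847×10¹⁴ m².
(b) P = σAT⁴ = 5.670×10⁻⁸×1.10847×10¹⁴×(595.2)⁴ = 7.89×10¹⁷ W.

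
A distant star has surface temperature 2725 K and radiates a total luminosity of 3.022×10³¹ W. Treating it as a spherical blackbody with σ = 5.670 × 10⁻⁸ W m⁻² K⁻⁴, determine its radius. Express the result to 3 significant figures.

L = 4πR²σT⁴ ⇒ R = √(L/(4πσT⁴)).
σT⁴ = 3.12643×10⁶ W/m², so R = √(3.022×10³¹/(4π×3.12643×10⁶)) = 8.77×10¹¹ m.

R ≈ 8.77×10¹¹ m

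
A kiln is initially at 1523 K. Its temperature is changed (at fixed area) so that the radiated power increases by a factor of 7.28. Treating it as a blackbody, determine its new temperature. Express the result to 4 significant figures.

T₂ ≈ 2502 K

P ∝ T⁴, so T₂/T₁ = (P₂/P₁)^(1/4) = (7.28)^(1/4) = 1.64260.
T₂ = 1523 × 1.64260 = 2502 K.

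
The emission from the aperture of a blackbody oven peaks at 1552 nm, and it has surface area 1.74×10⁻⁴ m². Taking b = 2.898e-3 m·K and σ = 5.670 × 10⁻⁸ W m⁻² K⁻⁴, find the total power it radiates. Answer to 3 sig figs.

Wien's law: T = b/λ_max = 2.898×10⁻³/1.552×10⁻⁶ = 1867.27 K.
Area A = 1.74×10⁻⁴ m².
Then P = σAT⁴ = 5.670×10⁻⁸×1.74×10⁻⁴×(1867.27)⁴ = 120 W.

P ≈ 120 W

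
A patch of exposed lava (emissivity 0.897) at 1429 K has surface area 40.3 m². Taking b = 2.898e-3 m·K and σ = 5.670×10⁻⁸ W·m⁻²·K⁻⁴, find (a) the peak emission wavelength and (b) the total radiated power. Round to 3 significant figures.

λ_max ≈ 2.03×10³ nm; P ≈ 8.55×10⁶ W

(a) λ_max = b/T = 2.898×10⁻³/1429 = 2.028×10⁻⁶ m = 2.03×10³ nm.
Area A = 40.3 m².
(b) P = εσAT⁴ = 0.897×5.670×10⁻⁸×40.3×(1429)⁴ = 8.55×10⁶ W.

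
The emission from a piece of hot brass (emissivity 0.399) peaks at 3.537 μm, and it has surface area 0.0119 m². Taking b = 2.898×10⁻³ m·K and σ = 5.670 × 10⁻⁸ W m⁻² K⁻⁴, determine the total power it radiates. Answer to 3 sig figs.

P ≈ 121 W

Wien's law: T = b/λ_max = 2.898×10⁻³/3.537×10⁻⁶ = 819.338 K.
Area A = 0.0119 m².
Then P = εσAT⁴ = 0.399×5.670×10⁻⁸×0.0119×(819.338)⁴ = 121 W.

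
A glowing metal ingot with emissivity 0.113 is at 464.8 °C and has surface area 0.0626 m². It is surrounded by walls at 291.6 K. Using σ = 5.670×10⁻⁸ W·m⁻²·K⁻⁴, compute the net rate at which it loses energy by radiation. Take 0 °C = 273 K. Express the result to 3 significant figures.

Net loss ≈ 116 W

T = 464.8 °C + 273 = 737.8 K.
Area A = 0.0626 m².
Net radiated power P_net = εσA(T⁴ − T₀⁴) = 0.113×5.670×10⁻⁸×0.0626×(737.8⁴ − 291.6⁴).
T⁴ − T₀⁴ = 2.96316×10¹¹ − 7.23020×10⁹ = 2.89086×10¹¹ K⁴, so P_net = 116 W.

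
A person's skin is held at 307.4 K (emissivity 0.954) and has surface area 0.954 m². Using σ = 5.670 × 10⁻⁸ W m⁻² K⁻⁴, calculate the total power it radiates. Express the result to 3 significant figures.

P ≈ 461 W

Area A = 0.954 m².
P = εσAT⁴ = 0.954 × 5.670×10⁻⁸ × 0.954 × (307.4)⁴ = 461 W.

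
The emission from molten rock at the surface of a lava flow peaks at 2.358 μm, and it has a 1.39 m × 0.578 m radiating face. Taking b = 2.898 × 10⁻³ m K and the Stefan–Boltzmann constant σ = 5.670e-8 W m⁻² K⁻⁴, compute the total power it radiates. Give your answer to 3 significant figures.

Wien's law: T = b/λ_max = 2.898×10⁻³/2.358×10⁻⁶ = 1229.01 K.
Area A = 1.39 × 0.578 = 0.80342 m².
Then P = σAT⁴ = 5.670×10⁻⁸×0.80342×(1229.01)⁴ = 1.04×10⁵ W.

P ≈ 1.04×10⁵ W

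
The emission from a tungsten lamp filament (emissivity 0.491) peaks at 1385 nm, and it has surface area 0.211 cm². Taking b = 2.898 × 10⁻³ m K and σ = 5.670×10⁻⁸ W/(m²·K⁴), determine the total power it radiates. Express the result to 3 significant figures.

Wien's law: T = b/λ_max = 2.898×10⁻³/1.385×10⁻⁶ = 2092.42 K.
Area A = 0.211 cm² = 2.11×10⁻⁵ m².
Then P = εσAT⁴ = 0.491×5.670×10⁻⁸×2.11×10⁻⁵×(2092.42)⁴ = 11.3 W.

P ≈ 11.3 W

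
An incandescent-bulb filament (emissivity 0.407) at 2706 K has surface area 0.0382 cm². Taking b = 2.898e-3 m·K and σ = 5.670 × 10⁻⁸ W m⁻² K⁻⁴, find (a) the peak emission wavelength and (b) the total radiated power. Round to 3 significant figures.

λ_max ≈ 1.07 μm; P ≈ 4.73 W

(a) λ_max = b/T = 2.898×10⁻³/2706 = 1.071×10⁻⁶ m = 1.07 μm.
Area A = 0.0382 cm² = 3.82×10⁻⁶ m².
(b) P = εσAT⁴ = 0.407×5.670×10⁻⁸×3.82×10⁻⁶×(2706)⁴ = 4.73 W.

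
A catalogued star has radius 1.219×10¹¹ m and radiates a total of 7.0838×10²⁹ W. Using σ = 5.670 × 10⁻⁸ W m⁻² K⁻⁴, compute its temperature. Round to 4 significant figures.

T ≈ 2860 K

Surface area A = 4πR² = 4π(1.219×10¹¹ m)² = 1.86731×10²³ m².
P = σAT⁴ ⇒ T = (P/(σA))^(1/4) = (7.0838×10²⁹/(5.670×10⁻⁸×1.86731×10²³))^(1/4) = 2860 K.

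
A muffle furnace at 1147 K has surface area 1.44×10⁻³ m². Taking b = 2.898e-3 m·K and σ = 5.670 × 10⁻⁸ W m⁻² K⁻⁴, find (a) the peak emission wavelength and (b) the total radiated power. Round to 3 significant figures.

λ_max ≈ 2.53 μm; P ≈ 141 W

(a) λ_max = b/T = 2.898×10⁻³/1147 = 2.527×10⁻⁶ m = 2.53 μm.
Area A = 1.44×10⁻³ m².
(b) P = σAT⁴ = 5.670×10⁻⁸×1.44×10⁻³×(1147)⁴ = 141 W.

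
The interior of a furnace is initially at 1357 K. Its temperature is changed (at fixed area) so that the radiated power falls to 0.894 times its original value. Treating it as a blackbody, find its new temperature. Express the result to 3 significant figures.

T₂ ≈ 1.32×10³ K

P ∝ T⁴, so T₂/T₁ = (P₂/P₁)^(1/4) = (0.894)^(1/4) = 0.972376.
T₂ = 1357 × 0.972376 = 1.32×10³ K.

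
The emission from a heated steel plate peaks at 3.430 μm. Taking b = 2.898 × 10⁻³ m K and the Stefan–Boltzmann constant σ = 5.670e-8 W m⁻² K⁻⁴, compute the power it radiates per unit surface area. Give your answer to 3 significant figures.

Wien's law: T = b/λ_max = 2.898×10⁻³/3.430×10⁻⁶ = 844.898 K.
Then I = σT⁴ = 5.670×10⁻⁸×(844.898)⁴ = 2.89×10⁴ W/m².

I ≈ 2.89×10⁴ W/m²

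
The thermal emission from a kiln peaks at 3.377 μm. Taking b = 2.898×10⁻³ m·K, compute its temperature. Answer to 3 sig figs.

T ≈ 858 K

Wien's law gives T = b/λ_max = (2.898×10⁻³ m·K)/(3.377×10⁻⁶ m) = 858 K.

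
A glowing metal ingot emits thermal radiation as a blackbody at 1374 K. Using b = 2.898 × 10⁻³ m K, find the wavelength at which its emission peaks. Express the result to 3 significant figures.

λ_max ≈ 2.11 μm

Wien's displacement law: λ_max = b/T = (2.898×10⁻³ m·K)/(1374 K) = 2.109×10⁻⁶ m.
That is 2.11 μm, in the infrared range.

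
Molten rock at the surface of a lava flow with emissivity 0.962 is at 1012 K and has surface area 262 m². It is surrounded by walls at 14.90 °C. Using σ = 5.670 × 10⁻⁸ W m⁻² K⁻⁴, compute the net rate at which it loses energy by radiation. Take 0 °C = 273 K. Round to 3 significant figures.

Surroundings: T = 14.90 °C + 273 = 287.90 K.
Area A = 262 m².
Net radiated power P_net = εσA(T⁴ − T₀⁴) = 0.962×5.670×10⁻⁸×262×(1012⁴ − 287.90⁴).
T⁴ − T₀⁴ = 1.04887×10¹² − 6.87016×10⁹ = 1.04200×10¹² K⁴, so P_net = 1.49×10⁷ W.

Net loss ≈ 1.49×10⁷ W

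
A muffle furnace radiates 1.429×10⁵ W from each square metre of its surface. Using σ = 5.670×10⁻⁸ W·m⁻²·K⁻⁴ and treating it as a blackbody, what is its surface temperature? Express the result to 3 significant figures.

I = σT⁴, so T = (I/σ)^(1/4) = (1.429×10⁵/(5.670×10⁻⁸))^(1/4) = 1.26×10³ K.

T ≈ 1.26×10³ K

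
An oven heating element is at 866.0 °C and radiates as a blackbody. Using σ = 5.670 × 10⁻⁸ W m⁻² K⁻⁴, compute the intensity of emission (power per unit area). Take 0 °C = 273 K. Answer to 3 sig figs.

I ≈ 9.54×10⁴ W/m²

T = 866.0 °C + 273 = 1139.0 K.
Stefan–Boltzmann: I = σT⁴ = 5.670×10⁻⁸ × (1139.0)⁴ = 9.54×10⁴ W/m².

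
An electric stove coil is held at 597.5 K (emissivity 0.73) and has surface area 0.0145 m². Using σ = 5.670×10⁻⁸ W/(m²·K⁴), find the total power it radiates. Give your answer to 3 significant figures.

P ≈ 76.5 W

Area A = 0.0145 m².
P = εσAT⁴ = 0.73 × 5.670×10⁻⁸ × 0.0145 × (597.5)⁴ = 76.5 W.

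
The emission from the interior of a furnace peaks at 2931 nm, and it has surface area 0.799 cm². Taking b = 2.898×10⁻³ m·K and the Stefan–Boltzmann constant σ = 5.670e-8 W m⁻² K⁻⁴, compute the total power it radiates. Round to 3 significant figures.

Wien's law: T = b/λ_max = 2.898×10⁻³/2.931×10⁻⁶ = 988.741 K.
Area A = 0.799 cm² = 7.99×10⁻⁵ m².
Then P = σAT⁴ = 5.670×10⁻⁸×7.99×10⁻⁵×(988.741)⁴ = 4.33 W.

P ≈ 4.33 W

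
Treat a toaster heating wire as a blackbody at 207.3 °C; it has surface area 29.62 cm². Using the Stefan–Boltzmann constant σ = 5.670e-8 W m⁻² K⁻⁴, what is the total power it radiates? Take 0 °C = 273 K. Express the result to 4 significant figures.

P ≈ 8.938 W

T = 207.3 °C + 273 = 480.3 K.
Area A = 29.62 cm² = 2.962×10⁻³ m².
P = σAT⁴ = 5.670×10⁻⁸ × 2.962×10⁻³ × (480.3)⁴ = 8.938 W.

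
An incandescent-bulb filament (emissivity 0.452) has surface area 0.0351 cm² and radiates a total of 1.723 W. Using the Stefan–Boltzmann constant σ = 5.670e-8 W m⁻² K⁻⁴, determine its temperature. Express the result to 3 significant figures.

Area A = 0.0351 cm² = 3.51×10⁻⁶ m².
P = εσAT⁴ ⇒ T = (P/(εσA))^(1/4) = (1.723/(0.452×5.670×10⁻⁸×3.51×10⁻⁶))^(1/4) = 2.09×10³ K.

T ≈ 2.09×10³ K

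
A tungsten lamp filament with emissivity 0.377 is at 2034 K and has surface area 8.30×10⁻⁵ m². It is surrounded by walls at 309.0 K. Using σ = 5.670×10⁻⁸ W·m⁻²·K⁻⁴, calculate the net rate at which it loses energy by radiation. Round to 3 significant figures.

Area A = 8.30×10⁻⁵ m².
Net radiated power P_net = εσA(T⁴ − T₀⁴) = 0.377×5.670×10⁻⁸×8.30×10⁻⁵×(2034⁴ − 309.0⁴).
T⁴ − T₀⁴ = 1.71161×10¹³ − 9.11662×10⁹ = 1.71070×10¹³ K⁴, so P_net = 30.4 W.

Net loss ≈ 30.4 W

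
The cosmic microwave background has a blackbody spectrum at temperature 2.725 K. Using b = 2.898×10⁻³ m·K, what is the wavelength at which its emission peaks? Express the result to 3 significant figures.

λ_max ≈ 1.06 mm

Wien's displacement law: λ_max = b/T = (2.898×10⁻³ m·K)/(2.725 K) = 1.063×10⁻³ m.
That is 1.06 mm, in the microwave range.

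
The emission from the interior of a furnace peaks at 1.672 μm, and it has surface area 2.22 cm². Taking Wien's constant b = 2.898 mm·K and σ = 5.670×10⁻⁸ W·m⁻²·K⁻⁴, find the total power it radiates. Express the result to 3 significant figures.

P ≈ 114 W

Wien's law: T = b/λ_max = 2.898×10⁻³/1.672×10⁻⁶ = 1733.25 K.
Area A = 2.22 cm² = 2.22×10⁻⁴ m².
Then P = σAT⁴ = 5.670×10⁻⁸×2.22×10⁻⁴×(1733.25)⁴ = 114 W.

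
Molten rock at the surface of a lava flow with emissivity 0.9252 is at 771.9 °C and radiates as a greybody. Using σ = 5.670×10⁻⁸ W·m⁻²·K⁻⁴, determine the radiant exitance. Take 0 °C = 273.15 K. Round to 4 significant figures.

I ≈ 6.257×10⁴ W/m²

T = 771.9 °C + 273.15 = 1045.05 K.
Stefan–Boltzmann: I = εσT⁴ = 0.9252 × 5.670×10⁻⁸ × (1045.05)⁴ = 6.257×10⁴ W/m².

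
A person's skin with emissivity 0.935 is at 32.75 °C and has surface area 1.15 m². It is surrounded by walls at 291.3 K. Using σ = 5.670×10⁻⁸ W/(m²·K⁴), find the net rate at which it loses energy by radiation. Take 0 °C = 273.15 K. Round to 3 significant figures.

T = 32.75 °C + 273.15 = 305.90 K.
Area A = 1.15 m².
Net radiated power P_net = εσA(T⁴ − T₀⁴) = 0.935×5.670×10⁻⁸×1.15×(305.90⁴ − 291.3⁴).
T⁴ − T₀⁴ = 8.75625×10⁹ − 7.20049×10⁹ = 1.55576×10⁹ K⁴, so P_net = 94.8 W.

Net loss ≈ 94.8 W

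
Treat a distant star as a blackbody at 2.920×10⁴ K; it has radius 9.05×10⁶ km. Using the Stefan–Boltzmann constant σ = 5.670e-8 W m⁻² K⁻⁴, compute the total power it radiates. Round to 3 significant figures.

Surface area A = 4πR² = 4π(9.05×10⁹ m)² = 1.02922×10²¹ m².
P = σAT⁴ = 5.670×10⁻⁸ × 1.02922×10²¹ × (2.920×10⁴)⁴ = 4.24×10³¹ W.

P ≈ 4.24×10³¹ W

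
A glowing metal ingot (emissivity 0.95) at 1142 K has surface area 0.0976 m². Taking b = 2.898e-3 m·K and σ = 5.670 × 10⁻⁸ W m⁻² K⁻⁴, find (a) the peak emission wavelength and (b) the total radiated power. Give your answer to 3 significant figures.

λ_max ≈ 2.54×10³ nm; P ≈ 8.94×10³ W

(a) λ_max = b/T = 2.898×10⁻³/1142 = 2.538×10⁻⁶ m = 2.54×10³ nm.
Area A = 0.0976 m².
(b) P = εσAT⁴ = 0.95×5.670×10⁻⁸×0.0976×(1142)⁴ = 8.94×10³ W.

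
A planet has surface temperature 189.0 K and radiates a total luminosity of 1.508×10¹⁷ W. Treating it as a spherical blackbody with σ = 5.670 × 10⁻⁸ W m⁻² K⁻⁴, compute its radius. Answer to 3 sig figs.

L = 4πR²σT⁴ ⇒ R = √(L/(4πσT⁴)).
σT⁴ = 72.3486 W/m², so R = √(1.508×10¹⁷/(4π×72.3486)) = 1.29×10⁷ m.

R ≈ 1.29×10⁷ m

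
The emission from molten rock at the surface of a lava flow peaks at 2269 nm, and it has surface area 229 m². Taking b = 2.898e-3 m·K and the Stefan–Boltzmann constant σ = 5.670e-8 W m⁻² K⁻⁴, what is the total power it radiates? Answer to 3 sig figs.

Wien's law: T = b/λ_max = 2.898×10⁻³/2.269×10⁻⁶ = 1277.21 K.
Area A = 229 m².
Then P = σAT⁴ = 5.670×10⁻⁸×229×(1277.21)⁴ = 3.46×10⁷ W.

P ≈ 3.46×10⁷ W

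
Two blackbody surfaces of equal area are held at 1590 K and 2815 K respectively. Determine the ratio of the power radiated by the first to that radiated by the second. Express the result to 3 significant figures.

With equal areas, P₁/P₂ = (T₁/T₂)⁴ = (1590/2815)⁴ = 0.102.

P₁/P₂ ≈ 0.102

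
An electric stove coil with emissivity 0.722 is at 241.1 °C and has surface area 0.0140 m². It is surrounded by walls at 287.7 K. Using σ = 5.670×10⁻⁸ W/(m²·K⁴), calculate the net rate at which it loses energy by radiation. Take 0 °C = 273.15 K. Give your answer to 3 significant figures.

T = 241.1 °C + 273.15 = 514.25 K.
Area A = 0.0140 m².
Net radiated power P_net = εσA(T⁴ − T₀⁴) = 0.722×5.670×10⁻⁸×0.0140×(514.25⁴ − 287.7⁴).
T⁴ − T₀⁴ = 6.99354×10¹⁰ − 6.85109×10⁹ = 6.30843×10¹⁰ K⁴, so P_net = 36.2 W.

Net loss ≈ 36.2 W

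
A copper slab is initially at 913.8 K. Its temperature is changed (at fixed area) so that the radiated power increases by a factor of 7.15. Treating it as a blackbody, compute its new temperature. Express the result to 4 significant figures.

T₂ ≈ 1494 K

P ∝ T⁴, so T₂/T₁ = (P₂/P₁)^(1/4) = (7.15)^(1/4) = 1.63522.
T₂ = 913.8 × 1.63522 = 1494 K.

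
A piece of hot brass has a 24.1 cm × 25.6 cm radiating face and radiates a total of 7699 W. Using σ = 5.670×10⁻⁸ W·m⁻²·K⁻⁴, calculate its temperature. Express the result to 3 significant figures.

Area A = 0.241 × 0.256 = 0.061696 m².
P = σAT⁴ ⇒ T = (P/(σA))^(1/4) = (7699/(5.670×10⁻⁸×0.061696))^(1/4) = 1.22×10³ K.

T ≈ 1.22×10³ K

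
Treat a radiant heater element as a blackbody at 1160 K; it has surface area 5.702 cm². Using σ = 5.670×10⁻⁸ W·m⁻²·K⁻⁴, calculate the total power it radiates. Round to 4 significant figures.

P ≈ 58.54 W

Area A = 5.702 cm² = 5.702×10⁻⁴ m².
P = σAT⁴ = 5.670×10⁻⁸ × 5.702×10⁻⁴ × (1160)⁴ = 58.54 W.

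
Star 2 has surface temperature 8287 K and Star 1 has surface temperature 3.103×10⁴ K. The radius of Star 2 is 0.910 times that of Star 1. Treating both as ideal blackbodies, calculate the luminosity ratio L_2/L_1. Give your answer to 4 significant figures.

L_2/L_1 ≈ 4.213×10⁻³

L ∝ R²T⁴, so L_2/L_1 = (R_2/R_1)²(T_2/T_1)⁴ = (0.910)² × (8287/3.103×10⁴)⁴ = 0.8281 × 5.08701×10⁻³ = 4.213×10⁻³.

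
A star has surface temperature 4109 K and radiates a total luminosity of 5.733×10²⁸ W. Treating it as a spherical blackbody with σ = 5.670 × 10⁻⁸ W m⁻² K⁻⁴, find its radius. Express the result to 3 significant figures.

L = 4πR²σT⁴ ⇒ R = √(L/(4πσT⁴)).
σT⁴ = 1.61632×10⁷ W/m², so R = √(5.733×10²⁸/(4π×1.61632×10⁷)) = 1.68×10¹⁰ m.

R ≈ 1.68×10¹⁰ m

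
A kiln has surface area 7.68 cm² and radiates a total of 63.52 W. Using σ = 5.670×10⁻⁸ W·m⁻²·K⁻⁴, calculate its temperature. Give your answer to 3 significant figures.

Area A = 7.68 cm² = 7.68×10⁻⁴ m².
P = σAT⁴ ⇒ T = (P/(σA))^(1/4) = (63.52/(5.670×10⁻⁸×7.68×10⁻⁴))^(1/4) = 1.10×10³ K.

T ≈ 1.10×10³ K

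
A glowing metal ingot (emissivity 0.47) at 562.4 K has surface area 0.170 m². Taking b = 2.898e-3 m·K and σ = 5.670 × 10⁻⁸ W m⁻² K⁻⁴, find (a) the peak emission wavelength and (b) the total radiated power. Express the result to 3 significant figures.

λ_max ≈ 5.15 μm; P ≈ 453 W

(a) λ_max = b/T = 2.898×10⁻³/562.4 = 5.153×10⁻⁶ m = 5.15 μm.
Area A = 0.170 m².
(b) P = εσAT⁴ = 0.47×5.670×10⁻⁸×0.170×(562.4)⁴ = 453 W.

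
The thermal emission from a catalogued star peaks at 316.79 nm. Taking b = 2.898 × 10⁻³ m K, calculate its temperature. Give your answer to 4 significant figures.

T ≈ 9148 K

Wien's law gives T = b/λ_max = (2.898×10⁻³ m·K)/(3.1679×10⁻⁷ m) = 9148 K.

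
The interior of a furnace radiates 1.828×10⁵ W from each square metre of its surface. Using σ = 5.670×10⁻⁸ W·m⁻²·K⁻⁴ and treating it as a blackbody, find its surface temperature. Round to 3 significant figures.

T ≈ 1.34×10³ K

I = σT⁴, so T = (I/σ)^(1/4) = (1.828×10⁵/(5.670×10⁻⁸))^(1/4) = 1.34×10³ K.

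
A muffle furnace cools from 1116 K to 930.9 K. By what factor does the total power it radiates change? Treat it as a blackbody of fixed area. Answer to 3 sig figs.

P ∝ T⁴, so P₂/P₁ = (T₂/T₁)⁴ = (930.9/1116)⁴ = (0.834140)⁴ = 0.484.

P₂/P₁ ≈ 0.484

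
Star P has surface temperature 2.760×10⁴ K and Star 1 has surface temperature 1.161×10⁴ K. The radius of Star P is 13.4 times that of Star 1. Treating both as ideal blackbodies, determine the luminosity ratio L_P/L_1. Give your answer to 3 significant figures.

L ∝ R²T⁴, so L_P/L_1 = (R_P/R_1)²(T_P/T_1)⁴ = (13.4)² × (2.760×10⁴/1.161×10⁴)⁴ = 179.56 × 31.9380 = 5.73×10³.

L_P/L_1 ≈ 5.73×10³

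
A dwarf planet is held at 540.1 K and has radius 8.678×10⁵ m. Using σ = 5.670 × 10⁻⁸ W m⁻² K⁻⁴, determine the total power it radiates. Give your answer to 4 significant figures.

Surface area A = 4πR² = 4π(8.678×10⁵ m)² = 9.46344×10¹² m².
P = σAT⁴ = 5.670×10⁻⁸ × 9.46344×10¹² × (540.1)⁴ = 4.566×10¹⁶ W.

P ≈ 4.566×10¹⁶ W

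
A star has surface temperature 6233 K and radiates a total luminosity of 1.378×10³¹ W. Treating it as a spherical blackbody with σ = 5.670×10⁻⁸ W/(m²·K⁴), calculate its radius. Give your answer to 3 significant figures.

R ≈ 1.13×10¹¹ m

L = 4πR²σT⁴ ⇒ R = √(L/(4πσT⁴)).
σT⁴ = 8.55799×10⁷ W/m², so R = √(1.378×10³¹/(4π×8.55799×10⁷)) = 1.13×10¹¹ m.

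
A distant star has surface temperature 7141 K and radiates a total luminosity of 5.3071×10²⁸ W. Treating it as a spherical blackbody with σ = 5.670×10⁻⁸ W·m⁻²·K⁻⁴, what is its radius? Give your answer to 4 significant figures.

R ≈ 5.352×10⁹ m

L = 4πR²σT⁴ ⇒ R = √(L/(4πσT⁴)).
σT⁴ = 1.47441×10⁸ W/m², so R = √(5.3071×10²⁸/(4π×1.47441×10⁸)) = 5.352×10⁹ m.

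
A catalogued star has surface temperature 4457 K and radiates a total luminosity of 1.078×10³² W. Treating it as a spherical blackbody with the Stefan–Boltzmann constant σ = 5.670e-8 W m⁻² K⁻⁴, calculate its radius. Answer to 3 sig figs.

R ≈ 6.19×10¹¹ m

L = 4πR²σT⁴ ⇒ R = √(L/(4πσT⁴)).
σT⁴ = 2.23745×10⁷ W/m², so R = √(1.078×10³²/(4π×2.23745×10⁷)) = 6.19×10¹¹ m.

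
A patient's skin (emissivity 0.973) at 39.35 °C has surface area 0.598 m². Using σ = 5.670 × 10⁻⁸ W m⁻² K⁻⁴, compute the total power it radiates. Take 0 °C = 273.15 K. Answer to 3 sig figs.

T = 39.35 °C + 273.15 = 312.50 K.
Area A = 0.598 m².
P = εσAT⁴ = 0.973 × 5.670×10⁻⁸ × 0.598 × (312.50)⁴ = 315 W.

P ≈ 315 W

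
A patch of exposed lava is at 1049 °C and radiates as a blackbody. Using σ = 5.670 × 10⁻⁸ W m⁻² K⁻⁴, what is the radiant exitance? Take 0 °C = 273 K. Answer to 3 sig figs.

T = 1049 °C + 273 = 1322 K.
Stefan–Boltzmann: I = σT⁴ = 5.670×10⁻⁸ × (1322)⁴ = 1.73×10⁵ W/m².

I ≈ 1.73×10⁵ W/m²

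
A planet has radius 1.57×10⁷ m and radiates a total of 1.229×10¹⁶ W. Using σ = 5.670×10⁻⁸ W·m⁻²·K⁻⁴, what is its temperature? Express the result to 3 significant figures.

T ≈ 91.5 K

Surface area A = 4πR² = 4π(1.57×10⁷ m)² = 3.09748×10¹⁵ m².
P = σAT⁴ ⇒ T = (P/(σA))^(1/4) = (1.229×10¹⁶/(5.670×10⁻⁸×3.09748×10¹⁵))^(1/4) = 91.5 K.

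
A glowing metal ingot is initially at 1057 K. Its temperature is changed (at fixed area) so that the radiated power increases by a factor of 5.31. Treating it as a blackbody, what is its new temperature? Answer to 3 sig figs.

P ∝ T⁴, so T₂/T₁ = (P₂/P₁)^(1/4) = (5.31)^(1/4) = 1.51801.
T₂ = 1057 × 1.51801 = 1.60×10³ K.

T₂ ≈ 1.60×10³ K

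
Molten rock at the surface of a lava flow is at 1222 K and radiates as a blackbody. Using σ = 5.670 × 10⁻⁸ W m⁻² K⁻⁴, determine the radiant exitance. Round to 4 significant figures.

Stefan–Boltzmann: I = σT⁴ = 5.670×10⁻⁸ × (1222)⁴ = 1.264×10⁵ W/m².

I ≈ 1.264×10⁵ W/m²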